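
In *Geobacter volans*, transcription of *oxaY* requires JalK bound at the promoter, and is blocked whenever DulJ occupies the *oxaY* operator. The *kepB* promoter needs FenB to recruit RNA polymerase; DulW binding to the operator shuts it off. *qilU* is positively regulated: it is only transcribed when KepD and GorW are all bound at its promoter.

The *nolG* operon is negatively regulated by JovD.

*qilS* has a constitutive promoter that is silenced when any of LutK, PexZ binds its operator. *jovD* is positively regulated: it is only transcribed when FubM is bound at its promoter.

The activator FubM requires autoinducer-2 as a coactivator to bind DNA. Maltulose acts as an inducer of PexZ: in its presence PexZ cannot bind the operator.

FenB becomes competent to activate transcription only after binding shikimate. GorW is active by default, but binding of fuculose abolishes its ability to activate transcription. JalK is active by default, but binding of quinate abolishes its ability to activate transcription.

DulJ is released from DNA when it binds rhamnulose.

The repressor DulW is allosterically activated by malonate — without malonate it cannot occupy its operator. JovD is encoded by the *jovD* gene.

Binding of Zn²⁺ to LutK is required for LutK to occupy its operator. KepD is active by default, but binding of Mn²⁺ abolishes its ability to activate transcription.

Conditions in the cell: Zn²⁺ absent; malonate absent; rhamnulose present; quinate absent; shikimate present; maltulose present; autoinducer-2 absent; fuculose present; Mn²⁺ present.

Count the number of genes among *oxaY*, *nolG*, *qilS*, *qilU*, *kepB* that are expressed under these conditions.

4

Rhamnulose is present, so DulJ is inactive.
Quinate is absent, so JalK is active.
No repressor is bound and JalK is active, so *oxaY* is transcribed.
→ *oxaY* is ON.
Autoinducer-2 is absent, so FubM is inactive.
Required activator FubM is absent, so *jovD* is not transcribed.
So JovD is not produced.
With no repressor bound, *nolG* is transcribed.
→ *nolG* is ON.
Zn²⁺ is absent, so LutK is inactive.
Maltulose is present, so PexZ is inactive.
With no repressor bound, *qilS* is transcribed.
→ *qilS* is ON.
Mn²⁺ is present, so KepD is inactive.
Fuculose is present, so GorW is inactive.
Required activator KepD is absent, so *qilU* is not transcribed.
→ *qilU* is OFF.
Shikimate is present, so FenB is active.
Malonate is absent, so DulW is inactive.
No repressor is bound and FenB is active, so *kepB* is transcribed.
→ *kepB* is ON.
4 of the 5 genes are transcribed.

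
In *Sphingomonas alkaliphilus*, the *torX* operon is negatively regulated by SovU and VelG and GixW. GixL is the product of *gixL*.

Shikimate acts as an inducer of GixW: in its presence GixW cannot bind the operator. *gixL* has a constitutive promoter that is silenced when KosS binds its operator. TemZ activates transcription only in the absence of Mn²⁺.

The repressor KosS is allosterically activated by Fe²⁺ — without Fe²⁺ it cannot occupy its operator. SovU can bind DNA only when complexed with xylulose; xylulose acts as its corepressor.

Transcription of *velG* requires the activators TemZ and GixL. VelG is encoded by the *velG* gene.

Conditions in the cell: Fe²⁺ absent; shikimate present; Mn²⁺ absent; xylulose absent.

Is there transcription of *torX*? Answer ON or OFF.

OFF

Xylulose is absent, so SovU is inactive.
Mn²⁺ is absent, so TemZ is active.
Fe²⁺ is absent, so KosS is inactive.
With no repressor bound, *gixL* is transcribed.
So GixL is produced and active.
No repressor is bound and TemZ and GixL are active, so *velG* is transcribed.
So VelG is produced and active.
Shikimate is present, so GixW is inactive.
With repressor VelG bound, *torX* is not transcribed.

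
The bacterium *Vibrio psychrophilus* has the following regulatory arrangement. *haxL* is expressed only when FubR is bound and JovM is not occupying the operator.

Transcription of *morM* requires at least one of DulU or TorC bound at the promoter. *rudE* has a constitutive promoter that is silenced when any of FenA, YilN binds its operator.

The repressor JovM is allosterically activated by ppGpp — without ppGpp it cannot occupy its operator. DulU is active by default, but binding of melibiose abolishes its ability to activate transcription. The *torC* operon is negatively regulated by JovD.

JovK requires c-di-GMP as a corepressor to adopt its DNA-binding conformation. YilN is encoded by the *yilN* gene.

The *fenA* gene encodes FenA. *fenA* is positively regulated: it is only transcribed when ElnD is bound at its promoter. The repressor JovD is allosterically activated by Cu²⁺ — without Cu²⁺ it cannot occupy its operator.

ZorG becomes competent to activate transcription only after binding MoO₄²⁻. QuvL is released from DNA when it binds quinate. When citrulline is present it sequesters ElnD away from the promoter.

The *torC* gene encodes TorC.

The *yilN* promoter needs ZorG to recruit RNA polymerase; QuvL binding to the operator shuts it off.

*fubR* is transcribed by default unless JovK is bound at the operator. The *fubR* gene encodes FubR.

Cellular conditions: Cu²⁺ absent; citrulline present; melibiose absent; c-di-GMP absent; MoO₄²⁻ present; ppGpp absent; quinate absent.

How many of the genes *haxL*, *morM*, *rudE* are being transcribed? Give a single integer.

ppGpp is absent, so JovM is inactive.
c-di-GMP is absent, so JovK is inactive.
With no repressor bound, *fubR* is transcribed.
So FubR is produced and active.
No repressor is bound and FubR is active, so *haxL* is transcribed.
→ *haxL* is ON.
Melibiose is absent, so DulU is active.
Cu²⁺ is absent, so JovD is inactive.
With no repressor bound, *torC* is transcribed.
So TorC is produced and active.
Activator DulU is present, so *morM* is transcribed.
→ *morM* is ON.
Citrulline is present, so ElnD is inactive.
Required activator ElnD is absent, so *fenA* is not transcribed.
So FenA is not produced.
MoO₄²⁻ is present, so ZorG is active.
Quinate is absent, so QuvL is active.
With repressor QuvL bound, *yilN* is not transcribed.
So YilN is not produced.
With no repressor bound, *rudE* is transcribed.
→ *rudE* is ON.
3 of the 3 genes are transcribed.

3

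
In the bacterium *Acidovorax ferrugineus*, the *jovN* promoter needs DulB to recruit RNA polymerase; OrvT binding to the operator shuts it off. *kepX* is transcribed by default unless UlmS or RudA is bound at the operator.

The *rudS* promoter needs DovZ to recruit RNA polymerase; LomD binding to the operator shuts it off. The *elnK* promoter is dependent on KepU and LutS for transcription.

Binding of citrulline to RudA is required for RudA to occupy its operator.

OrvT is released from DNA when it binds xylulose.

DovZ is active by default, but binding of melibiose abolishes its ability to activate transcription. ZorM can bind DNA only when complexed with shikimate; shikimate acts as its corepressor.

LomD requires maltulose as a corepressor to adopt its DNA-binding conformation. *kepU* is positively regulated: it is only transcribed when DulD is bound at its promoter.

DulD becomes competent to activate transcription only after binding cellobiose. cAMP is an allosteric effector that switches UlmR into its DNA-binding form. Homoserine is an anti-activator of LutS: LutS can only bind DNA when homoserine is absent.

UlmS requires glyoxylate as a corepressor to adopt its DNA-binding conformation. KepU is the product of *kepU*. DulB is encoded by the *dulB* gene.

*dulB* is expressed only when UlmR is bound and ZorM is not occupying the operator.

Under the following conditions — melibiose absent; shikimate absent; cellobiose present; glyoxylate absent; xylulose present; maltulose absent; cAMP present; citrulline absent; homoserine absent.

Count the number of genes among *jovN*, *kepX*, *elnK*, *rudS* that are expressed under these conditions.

cAMP is present, so UlmR is active.
Shikimate is absent, so ZorM is inactive.
No repressor is bound and UlmR is active, so *dulB* is transcribed.
So DulB is produced and active.
Xylulose is present, so OrvT is inactive.
No repressor is bound and DulB is active, so *jovN* is transcribed.
→ *jovN* is ON.
Glyoxylate is absent, so UlmS is inactive.
Citrulline is absent, so RudA is inactive.
With no repressor bound, *kepX* is transcribed.
→ *kepX* is ON.
Cellobiose is present, so DulD is active.
No repressor is bound and DulD is active, so *kepU* is transcribed.
So KepU is produced and active.
Homoserine is absent, so LutS is active.
No repressor is bound and KepU and LutS are active, so *elnK* is transcribed.
→ *elnK* is ON.
Melibiose is absent, so DovZ is active.
Maltulose is absent, so LomD is inactive.
No repressor is bound and DovZ is active, so *rudS* is transcribed.
→ *rudS* is ON.
4 of the 4 genes are transcribed.

4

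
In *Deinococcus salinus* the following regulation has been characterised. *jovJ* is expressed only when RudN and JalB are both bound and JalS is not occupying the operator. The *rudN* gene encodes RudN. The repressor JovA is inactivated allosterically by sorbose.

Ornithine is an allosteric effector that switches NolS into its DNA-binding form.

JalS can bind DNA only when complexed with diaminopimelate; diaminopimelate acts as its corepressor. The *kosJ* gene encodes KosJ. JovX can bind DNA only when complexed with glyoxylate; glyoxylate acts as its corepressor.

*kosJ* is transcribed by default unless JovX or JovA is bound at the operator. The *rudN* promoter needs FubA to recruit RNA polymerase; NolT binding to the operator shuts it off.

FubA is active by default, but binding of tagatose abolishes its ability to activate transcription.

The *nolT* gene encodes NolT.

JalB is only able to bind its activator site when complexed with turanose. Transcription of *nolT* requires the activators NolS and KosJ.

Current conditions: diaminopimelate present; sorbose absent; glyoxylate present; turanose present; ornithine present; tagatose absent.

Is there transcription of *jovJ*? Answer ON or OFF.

OFF

Ornithine is present, so NolS is active.
Glyoxylate is present, so JovX is active.
Sorbose is absent, so JovA is active.
With repressor JovX bound, *kosJ* is not transcribed.
So KosJ is not produced.
Required activator KosJ is absent, so *nolT* is not transcribed.
So NolT is not produced.
Tagatose is absent, so FubA is active.
No repressor is bound and FubA is active, so *rudN* is transcribed.
So RudN is produced and active.
Turanose is present, so JalB is active.
Diaminopimelate is present, so JalS is active.
With repressor JalS bound, *jovJ* is not transcribed.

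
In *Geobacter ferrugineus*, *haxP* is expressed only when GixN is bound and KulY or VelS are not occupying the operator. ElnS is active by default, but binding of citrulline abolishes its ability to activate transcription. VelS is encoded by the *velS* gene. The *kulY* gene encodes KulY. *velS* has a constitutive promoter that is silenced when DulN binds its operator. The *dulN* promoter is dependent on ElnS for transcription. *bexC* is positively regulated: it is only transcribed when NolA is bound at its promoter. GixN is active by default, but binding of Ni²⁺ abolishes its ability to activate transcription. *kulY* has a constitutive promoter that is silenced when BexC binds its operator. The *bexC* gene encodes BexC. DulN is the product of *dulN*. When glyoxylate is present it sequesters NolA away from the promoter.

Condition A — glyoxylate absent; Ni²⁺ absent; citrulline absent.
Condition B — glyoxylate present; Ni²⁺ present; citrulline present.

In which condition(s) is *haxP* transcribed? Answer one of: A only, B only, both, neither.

Condition A:
Glyoxylate is absent, so NolA is active.
No repressor is bound and NolA is active, so *bexC* is transcribed.
So BexC is produced and active.
With repressor BexC bound, *kulY* is not transcribed.
So KulY is not produced.
Ni²⁺ is absent, so GixN is active.
Citrulline is absent, so ElnS is active.
No repressor is bound and ElnS is active, so *dulN* is transcribed.
So DulN is produced and active.
With repressor DulN bound, *velS* is not transcribed.
So VelS is not produced.
No repressor is bound and GixN is active, so *haxP* is transcribed.
→ *haxP* is ON in A.
Condition B:
Glyoxylate is present, so NolA is inactive.
Required activator NolA is absent, so *bexC* is not transcribed.
So BexC is not produced.
With no repressor bound, *kulY* is transcribed.
So KulY is produced and active.
Ni²⁺ is present, so GixN is inactive.
Citrulline is present, so ElnS is inactive.
Required activator ElnS is absent, so *dulN* is not transcribed.
So DulN is not produced.
With no repressor bound, *velS* is transcribed.
So VelS is produced and active.
With repressor KulY bound, *haxP* is not transcribed.
→ *haxP* is OFF in B.

A only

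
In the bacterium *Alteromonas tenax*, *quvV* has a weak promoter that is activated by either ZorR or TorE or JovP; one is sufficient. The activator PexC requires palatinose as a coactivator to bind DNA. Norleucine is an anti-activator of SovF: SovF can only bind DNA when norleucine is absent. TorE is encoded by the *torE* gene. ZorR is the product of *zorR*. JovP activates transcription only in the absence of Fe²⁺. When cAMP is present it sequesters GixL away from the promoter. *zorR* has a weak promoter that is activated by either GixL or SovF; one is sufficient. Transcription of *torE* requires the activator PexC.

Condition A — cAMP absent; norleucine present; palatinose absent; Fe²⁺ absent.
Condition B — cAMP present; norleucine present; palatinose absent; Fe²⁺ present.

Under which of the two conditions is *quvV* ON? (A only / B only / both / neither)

A only

Condition A:
cAMP is absent, so GixL is active.
Norleucine is present, so SovF is inactive.
Activator GixL is present, so *zorR* is transcribed.
So ZorR is produced and active.
Palatinose is absent, so PexC is inactive.
Required activator PexC is absent, so *torE* is not transcribed.
So TorE is not produced.
Fe²⁺ is absent, so JovP is active.
Activator ZorR is present, so *quvV* is transcribed.
→ *quvV* is ON in A.
Condition B:
cAMP is present, so GixL is inactive.
Norleucine is present, so SovF is inactive.
No activator is available at the *zorR* promoter, so *zorR* is not transcribed.
So ZorR is not produced.
Palatinose is absent, so PexC is inactive.
Required activator PexC is absent, so *torE* is not transcribed.
So TorE is not produced.
Fe²⁺ is present, so JovP is inactive.
No activator is available at the *quvV* promoter, so *quvV* is not transcribed.
→ *quvV* is OFF in B.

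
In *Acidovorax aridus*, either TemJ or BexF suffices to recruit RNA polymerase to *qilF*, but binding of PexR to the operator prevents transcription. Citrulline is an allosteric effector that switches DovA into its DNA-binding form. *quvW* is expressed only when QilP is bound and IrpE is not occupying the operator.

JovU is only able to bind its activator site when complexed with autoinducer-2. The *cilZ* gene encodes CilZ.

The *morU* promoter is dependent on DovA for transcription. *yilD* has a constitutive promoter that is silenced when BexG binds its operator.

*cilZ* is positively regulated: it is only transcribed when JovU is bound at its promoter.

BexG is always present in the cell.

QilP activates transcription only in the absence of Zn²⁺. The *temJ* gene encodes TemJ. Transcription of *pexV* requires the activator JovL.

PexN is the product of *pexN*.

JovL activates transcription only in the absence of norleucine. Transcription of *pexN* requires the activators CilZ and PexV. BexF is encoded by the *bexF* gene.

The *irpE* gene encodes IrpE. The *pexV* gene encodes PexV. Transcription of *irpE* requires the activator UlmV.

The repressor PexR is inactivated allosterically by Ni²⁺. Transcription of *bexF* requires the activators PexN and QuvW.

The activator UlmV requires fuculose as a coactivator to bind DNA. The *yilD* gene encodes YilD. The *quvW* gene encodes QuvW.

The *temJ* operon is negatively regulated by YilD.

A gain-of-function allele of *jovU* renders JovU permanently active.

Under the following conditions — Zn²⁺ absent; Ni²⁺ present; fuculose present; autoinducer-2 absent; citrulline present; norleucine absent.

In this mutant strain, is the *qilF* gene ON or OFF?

ON

Ni²⁺ is present, so PexR is inactive.
BexG is produced constitutively and is active.
With repressor BexG bound, *yilD* is not transcribed.
So YilD is not produced.
With no repressor bound, *temJ* is transcribed.
So TemJ is produced and active.
JovU is constitutively active in this strain.
No repressor is bound and JovU is active, so *cilZ* is transcribed.
So CilZ is produced and active.
Norleucine is absent, so JovL is active.
No repressor is bound and JovL is active, so *pexV* is transcribed.
So PexV is produced and active.
No repressor is bound and CilZ and PexV are active, so *pexN* is transcribed.
So PexN is produced and active.
Zn²⁺ is absent, so QilP is active.
Fuculose is present, so UlmV is active.
No repressor is bound and UlmV is active, so *irpE* is transcribed.
So IrpE is produced and active.
With repressor IrpE bound, *quvW* is not transcribed.
So QuvW is not produced.
Required activator QuvW is absent, so *bexF* is not transcribed.
So BexF is not produced.
Activator TemJ is present, so *qilF* is transcribed.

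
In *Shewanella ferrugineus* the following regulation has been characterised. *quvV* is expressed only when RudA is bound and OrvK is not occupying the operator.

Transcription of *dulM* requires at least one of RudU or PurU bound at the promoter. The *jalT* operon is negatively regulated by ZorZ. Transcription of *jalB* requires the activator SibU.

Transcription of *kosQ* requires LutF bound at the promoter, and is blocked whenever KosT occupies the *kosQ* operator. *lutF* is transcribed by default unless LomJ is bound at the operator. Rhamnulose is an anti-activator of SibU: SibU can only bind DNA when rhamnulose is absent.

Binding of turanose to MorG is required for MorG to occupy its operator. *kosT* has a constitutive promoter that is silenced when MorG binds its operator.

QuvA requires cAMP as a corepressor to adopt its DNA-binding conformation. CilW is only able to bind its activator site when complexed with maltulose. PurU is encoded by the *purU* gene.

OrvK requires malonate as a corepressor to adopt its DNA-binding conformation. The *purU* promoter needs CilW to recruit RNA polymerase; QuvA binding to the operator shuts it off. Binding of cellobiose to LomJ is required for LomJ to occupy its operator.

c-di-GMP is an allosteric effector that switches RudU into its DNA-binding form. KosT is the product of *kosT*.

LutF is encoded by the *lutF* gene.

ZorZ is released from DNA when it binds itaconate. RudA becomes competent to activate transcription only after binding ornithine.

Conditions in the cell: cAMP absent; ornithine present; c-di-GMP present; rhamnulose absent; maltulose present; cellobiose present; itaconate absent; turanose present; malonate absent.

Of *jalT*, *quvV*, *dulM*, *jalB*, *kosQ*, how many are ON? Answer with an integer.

Itaconate is absent, so ZorZ is active.
With repressor ZorZ bound, *jalT* is not transcribed.
→ *jalT* is OFF.
Malonate is absent, so OrvK is inactive.
Ornithine is present, so RudA is active.
No repressor is bound and RudA is active, so *quvV* is transcribed.
→ *quvV* is ON.
c-di-GMP is present, so RudU is active.
Maltulose is present, so CilW is active.
cAMP is absent, so QuvA is inactive.
No repressor is bound and CilW is active, so *purU* is transcribed.
So PurU is produced and active.
Activator RudU is present, so *dulM* is transcribed.
→ *dulM* is ON.
Rhamnulose is absent, so SibU is active.
No repressor is bound and SibU is active, so *jalB* is transcribed.
→ *jalB* is ON.
Turanose is present, so MorG is active.
With repressor MorG bound, *kosT* is not transcribed.
So KosT is not produced.
Cellobiose is present, so LomJ is active.
With repressor LomJ bound, *lutF* is not transcribed.
So LutF is not produced.
Required activator LutF is absent, so *kosQ* is not transcribed.
→ *kosQ* is OFF.
3 of the 5 genes are transcribed.

3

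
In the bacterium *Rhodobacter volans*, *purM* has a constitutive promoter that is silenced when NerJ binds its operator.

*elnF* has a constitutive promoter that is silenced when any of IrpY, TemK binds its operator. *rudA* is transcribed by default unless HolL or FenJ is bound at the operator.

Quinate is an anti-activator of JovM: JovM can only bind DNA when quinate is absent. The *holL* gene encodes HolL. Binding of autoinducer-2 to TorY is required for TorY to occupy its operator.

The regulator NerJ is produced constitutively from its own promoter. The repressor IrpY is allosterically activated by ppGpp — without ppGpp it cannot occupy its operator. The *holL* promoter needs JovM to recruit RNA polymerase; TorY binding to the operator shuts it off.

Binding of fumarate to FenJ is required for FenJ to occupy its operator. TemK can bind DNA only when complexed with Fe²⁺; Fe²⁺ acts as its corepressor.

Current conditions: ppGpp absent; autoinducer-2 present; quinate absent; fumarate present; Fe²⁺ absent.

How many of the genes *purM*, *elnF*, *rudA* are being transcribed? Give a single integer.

NerJ is produced constitutively and is active.
With repressor NerJ bound, *purM* is not transcribed.
→ *purM* is OFF.
ppGpp is absent, so IrpY is inactive.
Fe²⁺ is absent, so TemK is inactive.
With no repressor bound, *elnF* is transcribed.
→ *elnF* is ON.
Autoinducer-2 is present, so TorY is active.
Quinate is absent, so JovM is active.
With repressor TorY bound, *holL* is not transcribed.
So HolL is not produced.
Fumarate is present, so FenJ is active.
With repressor FenJ bound, *rudA* is not transcribed.
→ *rudA* is OFF.
1 of the 3 genes is transcribed.

1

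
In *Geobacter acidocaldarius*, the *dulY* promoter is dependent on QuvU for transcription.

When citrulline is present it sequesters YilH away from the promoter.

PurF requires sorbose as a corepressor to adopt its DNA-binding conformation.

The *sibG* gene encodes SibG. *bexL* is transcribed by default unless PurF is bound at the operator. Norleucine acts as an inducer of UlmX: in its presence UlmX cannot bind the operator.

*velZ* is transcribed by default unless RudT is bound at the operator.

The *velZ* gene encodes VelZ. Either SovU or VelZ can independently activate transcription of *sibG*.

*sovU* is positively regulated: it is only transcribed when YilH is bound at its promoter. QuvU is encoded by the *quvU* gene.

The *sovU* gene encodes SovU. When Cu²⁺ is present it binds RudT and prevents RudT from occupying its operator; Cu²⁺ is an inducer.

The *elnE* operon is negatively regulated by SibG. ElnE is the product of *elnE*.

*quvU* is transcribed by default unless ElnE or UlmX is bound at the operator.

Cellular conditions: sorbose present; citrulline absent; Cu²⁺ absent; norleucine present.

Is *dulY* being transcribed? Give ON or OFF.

Citrulline is absent, so YilH is active.
No repressor is bound and YilH is active, so *sovU* is transcribed.
So SovU is produced and active.
Cu²⁺ is absent, so RudT is active.
With repressor RudT bound, *velZ* is not transcribed.
So VelZ is not produced.
Activator SovU is present, so *sibG* is transcribed.
So SibG is produced and active.
With repressor SibG bound, *elnE* is not transcribed.
So ElnE is not produced.
Norleucine is present, so UlmX is inactive.
With no repressor bound, *quvU* is transcribed.
So QuvU is produced and active.
No repressor is bound and QuvU is active, so *dulY* is transcribed.

ON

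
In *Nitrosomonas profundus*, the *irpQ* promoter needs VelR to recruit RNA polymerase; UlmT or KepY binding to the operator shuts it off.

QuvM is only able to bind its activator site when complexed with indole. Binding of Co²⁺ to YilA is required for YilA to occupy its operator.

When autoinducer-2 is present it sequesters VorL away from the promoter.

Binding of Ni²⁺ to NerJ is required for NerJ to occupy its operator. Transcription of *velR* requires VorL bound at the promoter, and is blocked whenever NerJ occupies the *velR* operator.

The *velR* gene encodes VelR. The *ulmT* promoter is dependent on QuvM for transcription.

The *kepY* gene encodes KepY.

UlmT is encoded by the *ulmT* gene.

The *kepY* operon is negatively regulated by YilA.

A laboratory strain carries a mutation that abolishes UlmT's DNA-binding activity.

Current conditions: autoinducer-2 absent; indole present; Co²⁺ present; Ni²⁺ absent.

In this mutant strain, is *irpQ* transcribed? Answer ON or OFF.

UlmT is non-functional in this strain, so it has no effect.
Co²⁺ is present, so YilA is active.
With repressor YilA bound, *kepY* is not transcribed.
So KepY is not produced.
Autoinducer-2 is absent, so VorL is active.
Ni²⁺ is absent, so NerJ is inactive.
No repressor is bound and VorL is active, so *velR* is transcribed.
So VelR is produced and active.
No repressor is bound and VelR is active, so *irpQ* is transcribed.

ON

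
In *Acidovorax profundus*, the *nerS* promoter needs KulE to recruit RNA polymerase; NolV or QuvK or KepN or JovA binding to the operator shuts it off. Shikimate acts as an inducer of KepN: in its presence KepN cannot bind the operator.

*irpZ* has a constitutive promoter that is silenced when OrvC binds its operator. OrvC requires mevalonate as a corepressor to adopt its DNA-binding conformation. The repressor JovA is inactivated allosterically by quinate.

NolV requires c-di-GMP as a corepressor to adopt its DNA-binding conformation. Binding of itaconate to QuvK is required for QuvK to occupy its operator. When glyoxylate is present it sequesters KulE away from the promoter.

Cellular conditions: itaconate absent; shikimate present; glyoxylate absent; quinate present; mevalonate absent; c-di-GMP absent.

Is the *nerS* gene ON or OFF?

c-di-GMP is absent, so NolV is inactive.
Itaconate is absent, so QuvK is inactive.
Shikimate is present, so KepN is inactive.
Glyoxylate is absent, so KulE is active.
Quinate is present, so JovA is inactive.
No repressor is bound and KulE is active, so *nerS* is transcribed.

ON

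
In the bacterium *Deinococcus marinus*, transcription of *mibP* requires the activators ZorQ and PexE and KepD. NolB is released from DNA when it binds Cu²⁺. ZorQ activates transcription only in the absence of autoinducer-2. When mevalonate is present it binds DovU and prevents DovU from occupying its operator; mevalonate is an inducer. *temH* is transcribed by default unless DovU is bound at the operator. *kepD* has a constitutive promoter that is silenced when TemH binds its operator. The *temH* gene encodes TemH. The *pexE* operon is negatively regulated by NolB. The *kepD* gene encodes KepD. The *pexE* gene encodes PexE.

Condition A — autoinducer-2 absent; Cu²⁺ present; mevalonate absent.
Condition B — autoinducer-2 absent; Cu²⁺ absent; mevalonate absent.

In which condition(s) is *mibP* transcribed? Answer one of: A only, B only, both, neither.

A only

Condition A:
Autoinducer-2 is absent, so ZorQ is active.
Cu²⁺ is present, so NolB is inactive.
With no repressor bound, *pexE* is transcribed.
So PexE is produced and active.
Mevalonate is absent, so DovU is active.
With repressor DovU bound, *temH* is not transcribed.
So TemH is not produced.
With no repressor bound, *kepD* is transcribed.
So KepD is produced and active.
No repressor is bound and ZorQ and PexE and KepD are active, so *mibP* is transcribed.
→ *mibP* is ON in A.
Condition B:
Autoinducer-2 is absent, so ZorQ is active.
Cu²⁺ is absent, so NolB is active.
With repressor NolB bound, *pexE* is not transcribed.
So PexE is not produced.
Mevalonate is absent, so DovU is active.
With repressor DovU bound, *temH* is not transcribed.
So TemH is not produced.
With no repressor bound, *kepD* is transcribed.
So KepD is produced and active.
Required activator PexE is absent, so *mibP* is not transcribed.
→ *mibP* is OFF in B.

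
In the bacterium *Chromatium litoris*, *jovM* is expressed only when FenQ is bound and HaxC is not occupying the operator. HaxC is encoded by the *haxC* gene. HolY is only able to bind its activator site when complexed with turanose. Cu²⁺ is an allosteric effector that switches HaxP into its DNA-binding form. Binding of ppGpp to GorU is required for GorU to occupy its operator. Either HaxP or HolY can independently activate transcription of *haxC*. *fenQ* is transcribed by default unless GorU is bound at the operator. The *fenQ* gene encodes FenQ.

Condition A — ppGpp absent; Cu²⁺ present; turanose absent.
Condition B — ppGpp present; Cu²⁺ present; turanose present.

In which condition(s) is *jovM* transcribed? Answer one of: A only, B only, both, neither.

Condition A:
ppGpp is absent, so GorU is inactive.
With no repressor bound, *fenQ* is transcribed.
So FenQ is produced and active.
Cu²⁺ is present, so HaxP is active.
Turanose is absent, so HolY is inactive.
Activator HaxP is present, so *haxC* is transcribed.
So HaxC is produced and active.
With repressor HaxC bound, *jovM* is not transcribed.
→ *jovM* is OFF in A.
Condition B:
ppGpp is present, so GorU is active.
With repressor GorU bound, *fenQ* is not transcribed.
So FenQ is not produced.
Cu²⁺ is present, so HaxP is active.
Turanose is present, so HolY is active.
Activator HaxP is present, so *haxC* is transcribed.
So HaxC is produced and active.
With repressor HaxC bound, *jovM* is not transcribed.
→ *jovM* is OFF in B.

neither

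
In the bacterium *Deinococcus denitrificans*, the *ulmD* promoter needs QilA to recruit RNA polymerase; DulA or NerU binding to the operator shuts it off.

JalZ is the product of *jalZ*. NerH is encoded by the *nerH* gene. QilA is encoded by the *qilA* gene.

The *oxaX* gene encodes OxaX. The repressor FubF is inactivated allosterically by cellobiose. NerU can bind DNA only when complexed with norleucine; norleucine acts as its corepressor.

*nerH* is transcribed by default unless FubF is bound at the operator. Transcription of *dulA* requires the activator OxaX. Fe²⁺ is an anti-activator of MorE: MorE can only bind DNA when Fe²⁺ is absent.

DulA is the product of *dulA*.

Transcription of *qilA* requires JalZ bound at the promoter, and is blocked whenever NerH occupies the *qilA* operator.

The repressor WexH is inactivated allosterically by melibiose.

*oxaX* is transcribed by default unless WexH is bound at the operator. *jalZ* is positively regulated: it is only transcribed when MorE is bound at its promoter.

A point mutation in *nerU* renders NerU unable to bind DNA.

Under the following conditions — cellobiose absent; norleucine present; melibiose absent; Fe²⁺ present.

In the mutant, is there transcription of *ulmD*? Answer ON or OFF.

Melibiose is absent, so WexH is active.
With repressor WexH bound, *oxaX* is not transcribed.
So OxaX is not produced.
Required activator OxaX is absent, so *dulA* is not transcribed.
So DulA is not produced.
NerU is non-functional in this strain, so it has no effect.
Cellobiose is absent, so FubF is active.
With repressor FubF bound, *nerH* is not transcribed.
So NerH is not produced.
Fe²⁺ is present, so MorE is inactive.
Required activator MorE is absent, so *jalZ* is not transcribed.
So JalZ is not produced.
Required activator JalZ is absent, so *qilA* is not transcribed.
So QilA is not produced.
Required activator QilA is absent, so *ulmD* is not transcribed.

OFF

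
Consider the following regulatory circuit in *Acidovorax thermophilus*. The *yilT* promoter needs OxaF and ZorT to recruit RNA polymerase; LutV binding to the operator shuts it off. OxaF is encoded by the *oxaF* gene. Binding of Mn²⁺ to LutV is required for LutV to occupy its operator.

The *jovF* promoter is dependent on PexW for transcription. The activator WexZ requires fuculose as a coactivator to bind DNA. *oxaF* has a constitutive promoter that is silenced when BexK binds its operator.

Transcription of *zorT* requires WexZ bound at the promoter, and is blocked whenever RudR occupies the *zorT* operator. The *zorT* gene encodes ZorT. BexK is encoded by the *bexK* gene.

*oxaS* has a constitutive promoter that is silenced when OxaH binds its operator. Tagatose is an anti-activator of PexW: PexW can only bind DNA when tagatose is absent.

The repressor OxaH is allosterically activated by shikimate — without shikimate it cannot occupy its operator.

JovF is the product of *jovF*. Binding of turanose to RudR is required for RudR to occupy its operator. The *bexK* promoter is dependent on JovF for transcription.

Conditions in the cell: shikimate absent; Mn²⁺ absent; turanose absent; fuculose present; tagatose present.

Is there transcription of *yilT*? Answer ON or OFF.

Tagatose is present, so PexW is inactive.
Required activator PexW is absent, so *jovF* is not transcribed.
So JovF is not produced.
Required activator JovF is absent, so *bexK* is not transcribed.
So BexK is not produced.
With no repressor bound, *oxaF* is transcribed.
So OxaF is produced and active.
Mn²⁺ is absent, so LutV is inactive.
Fuculose is present, so WexZ is active.
Turanose is absent, so RudR is inactive.
No repressor is bound and WexZ is active, so *zorT* is transcribed.
So ZorT is produced and active.
No repressor is bound and OxaF and ZorT are active, so *yilT* is transcribed.

ON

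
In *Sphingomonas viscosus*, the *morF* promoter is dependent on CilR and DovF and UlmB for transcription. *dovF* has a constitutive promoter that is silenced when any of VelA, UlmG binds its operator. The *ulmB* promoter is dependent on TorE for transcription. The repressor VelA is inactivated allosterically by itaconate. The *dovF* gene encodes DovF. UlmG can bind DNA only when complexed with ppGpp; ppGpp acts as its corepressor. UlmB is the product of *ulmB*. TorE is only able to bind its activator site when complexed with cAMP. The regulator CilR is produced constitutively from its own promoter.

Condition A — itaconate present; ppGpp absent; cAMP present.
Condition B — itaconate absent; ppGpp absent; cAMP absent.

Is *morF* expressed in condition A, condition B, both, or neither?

Condition A:
CilR is produced constitutively and is active.
Itaconate is present, so VelA is inactive.
ppGpp is absent, so UlmG is inactive.
With no repressor bound, *dovF* is transcribed.
So DovF is produced and active.
cAMP is present, so TorE is active.
No repressor is bound and TorE is active, so *ulmB* is transcribed.
So UlmB is produced and active.
No repressor is bound and CilR and DovF and UlmB are active, so *morF* is transcribed.
→ *morF* is ON in A.
Condition B:
CilR is produced constitutively and is active.
Itaconate is absent, so VelA is active.
ppGpp is absent, so UlmG is inactive.
With repressor VelA bound, *dovF* is not transcribed.
So DovF is not produced.
cAMP is absent, so TorE is inactive.
Required activator TorE is absent, so *ulmB* is not transcribed.
So UlmB is not produced.
Required activator DovF is absent, so *morF* is not transcribed.
→ *morF* is OFF in B.

A only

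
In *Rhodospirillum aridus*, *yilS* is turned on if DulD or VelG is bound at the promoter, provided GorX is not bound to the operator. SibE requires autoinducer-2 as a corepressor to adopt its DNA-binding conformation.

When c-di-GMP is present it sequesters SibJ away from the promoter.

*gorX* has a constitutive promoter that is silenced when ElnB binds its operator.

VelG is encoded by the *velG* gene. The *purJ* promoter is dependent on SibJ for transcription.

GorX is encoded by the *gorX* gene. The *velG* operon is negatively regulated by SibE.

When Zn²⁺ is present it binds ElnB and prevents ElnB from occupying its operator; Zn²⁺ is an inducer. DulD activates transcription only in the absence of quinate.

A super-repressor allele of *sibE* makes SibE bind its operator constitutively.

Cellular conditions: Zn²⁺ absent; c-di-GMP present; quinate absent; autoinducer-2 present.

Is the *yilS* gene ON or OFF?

Zn²⁺ is absent, so ElnB is active.
With repressor ElnB bound, *gorX* is not transcribed.
So GorX is not produced.
Quinate is absent, so DulD is active.
SibE is constitutively active in this strain.
With repressor SibE bound, *velG* is not transcribed.
So VelG is not produced.
Activator DulD is present, so *yilS* is transcribed.

ON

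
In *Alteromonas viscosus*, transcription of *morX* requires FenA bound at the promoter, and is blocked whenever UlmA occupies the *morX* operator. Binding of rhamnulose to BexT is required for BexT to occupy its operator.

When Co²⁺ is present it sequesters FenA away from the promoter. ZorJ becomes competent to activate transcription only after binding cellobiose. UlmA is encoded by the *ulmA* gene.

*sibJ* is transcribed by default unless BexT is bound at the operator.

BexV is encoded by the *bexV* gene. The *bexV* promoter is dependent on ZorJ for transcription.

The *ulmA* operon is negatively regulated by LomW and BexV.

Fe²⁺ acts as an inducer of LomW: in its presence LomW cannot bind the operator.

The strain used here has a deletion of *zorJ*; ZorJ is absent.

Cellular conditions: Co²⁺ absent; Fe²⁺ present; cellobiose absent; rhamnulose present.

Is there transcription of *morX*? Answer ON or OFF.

Co²⁺ is absent, so FenA is active.
Fe²⁺ is present, so LomW is inactive.
ZorJ is non-functional in this strain, so it has no effect.
Required activator ZorJ is absent, so *bexV* is not transcribed.
So BexV is not produced.
With no repressor bound, *ulmA* is transcribed.
So UlmA is produced and active.
With repressor UlmA bound, *morX* is not transcribed.

OFF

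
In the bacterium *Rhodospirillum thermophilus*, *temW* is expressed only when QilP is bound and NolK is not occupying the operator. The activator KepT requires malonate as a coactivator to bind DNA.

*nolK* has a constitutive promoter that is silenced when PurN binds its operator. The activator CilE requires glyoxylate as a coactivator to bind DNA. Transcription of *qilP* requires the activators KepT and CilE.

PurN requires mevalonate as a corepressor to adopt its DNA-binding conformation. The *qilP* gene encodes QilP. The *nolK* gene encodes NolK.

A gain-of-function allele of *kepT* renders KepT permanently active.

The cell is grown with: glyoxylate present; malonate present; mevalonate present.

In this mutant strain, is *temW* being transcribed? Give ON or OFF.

ON

KepT is constitutively active in this strain.
Glyoxylate is present, so CilE is active.
No repressor is bound and KepT and CilE are active, so *qilP* is transcribed.
So QilP is produced and active.
Mevalonate is present, so PurN is active.
With repressor PurN bound, *nolK* is not transcribed.
So NolK is not produced.
No repressor is bound and QilP is active, so *temW* is transcribed.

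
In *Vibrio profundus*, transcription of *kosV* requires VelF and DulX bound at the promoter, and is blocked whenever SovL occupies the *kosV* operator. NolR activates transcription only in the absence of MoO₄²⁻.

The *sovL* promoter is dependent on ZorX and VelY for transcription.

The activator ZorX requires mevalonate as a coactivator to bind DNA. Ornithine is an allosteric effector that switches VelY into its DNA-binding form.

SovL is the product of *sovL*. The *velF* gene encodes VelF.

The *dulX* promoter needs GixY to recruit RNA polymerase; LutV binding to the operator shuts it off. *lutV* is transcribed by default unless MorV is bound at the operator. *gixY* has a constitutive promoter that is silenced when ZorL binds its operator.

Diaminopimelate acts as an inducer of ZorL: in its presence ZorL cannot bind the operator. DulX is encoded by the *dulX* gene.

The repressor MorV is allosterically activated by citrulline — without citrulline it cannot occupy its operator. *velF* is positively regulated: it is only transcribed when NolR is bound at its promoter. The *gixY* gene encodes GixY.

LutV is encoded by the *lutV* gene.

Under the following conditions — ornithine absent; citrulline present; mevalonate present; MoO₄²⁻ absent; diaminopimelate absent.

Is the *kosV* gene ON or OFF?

Mevalonate is present, so ZorX is active.
Ornithine is absent, so VelY is inactive.
Required activator VelY is absent, so *sovL* is not transcribed.
So SovL is not produced.
MoO₄²⁻ is absent, so NolR is active.
No repressor is bound and NolR is active, so *velF* is transcribed.
So VelF is produced and active.
Citrulline is present, so MorV is active.
With repressor MorV bound, *lutV* is not transcribed.
So LutV is not produced.
Diaminopimelate is absent, so ZorL is active.
With repressor ZorL bound, *gixY* is not transcribed.
So GixY is not produced.
Required activator GixY is absent, so *dulX* is not transcribed.
So DulX is not produced.
Required activator DulX is absent, so *kosV* is not transcribed.

OFF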